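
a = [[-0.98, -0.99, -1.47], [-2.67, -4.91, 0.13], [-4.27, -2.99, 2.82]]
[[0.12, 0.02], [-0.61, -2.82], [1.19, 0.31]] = a @ [[-0.58,-0.90],[0.44,1.06],[0.01,-0.13]]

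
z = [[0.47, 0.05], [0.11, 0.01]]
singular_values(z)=[0.49, 0.0]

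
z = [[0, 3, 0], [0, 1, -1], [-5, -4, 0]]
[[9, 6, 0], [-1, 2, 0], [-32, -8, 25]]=z@[[4, 0, -5], [3, 2, 0], [4, 0, 0]]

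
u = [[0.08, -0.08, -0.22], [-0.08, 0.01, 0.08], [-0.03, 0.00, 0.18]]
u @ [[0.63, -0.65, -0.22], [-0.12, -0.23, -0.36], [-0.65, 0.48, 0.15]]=[[0.2,-0.14,-0.02], [-0.1,0.09,0.03], [-0.14,0.11,0.03]]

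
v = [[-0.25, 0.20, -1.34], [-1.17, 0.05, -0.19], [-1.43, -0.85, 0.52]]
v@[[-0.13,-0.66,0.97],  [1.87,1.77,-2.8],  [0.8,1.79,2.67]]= [[-0.67, -1.88, -4.38], [0.09, 0.52, -1.78], [-0.99, 0.37, 2.38]]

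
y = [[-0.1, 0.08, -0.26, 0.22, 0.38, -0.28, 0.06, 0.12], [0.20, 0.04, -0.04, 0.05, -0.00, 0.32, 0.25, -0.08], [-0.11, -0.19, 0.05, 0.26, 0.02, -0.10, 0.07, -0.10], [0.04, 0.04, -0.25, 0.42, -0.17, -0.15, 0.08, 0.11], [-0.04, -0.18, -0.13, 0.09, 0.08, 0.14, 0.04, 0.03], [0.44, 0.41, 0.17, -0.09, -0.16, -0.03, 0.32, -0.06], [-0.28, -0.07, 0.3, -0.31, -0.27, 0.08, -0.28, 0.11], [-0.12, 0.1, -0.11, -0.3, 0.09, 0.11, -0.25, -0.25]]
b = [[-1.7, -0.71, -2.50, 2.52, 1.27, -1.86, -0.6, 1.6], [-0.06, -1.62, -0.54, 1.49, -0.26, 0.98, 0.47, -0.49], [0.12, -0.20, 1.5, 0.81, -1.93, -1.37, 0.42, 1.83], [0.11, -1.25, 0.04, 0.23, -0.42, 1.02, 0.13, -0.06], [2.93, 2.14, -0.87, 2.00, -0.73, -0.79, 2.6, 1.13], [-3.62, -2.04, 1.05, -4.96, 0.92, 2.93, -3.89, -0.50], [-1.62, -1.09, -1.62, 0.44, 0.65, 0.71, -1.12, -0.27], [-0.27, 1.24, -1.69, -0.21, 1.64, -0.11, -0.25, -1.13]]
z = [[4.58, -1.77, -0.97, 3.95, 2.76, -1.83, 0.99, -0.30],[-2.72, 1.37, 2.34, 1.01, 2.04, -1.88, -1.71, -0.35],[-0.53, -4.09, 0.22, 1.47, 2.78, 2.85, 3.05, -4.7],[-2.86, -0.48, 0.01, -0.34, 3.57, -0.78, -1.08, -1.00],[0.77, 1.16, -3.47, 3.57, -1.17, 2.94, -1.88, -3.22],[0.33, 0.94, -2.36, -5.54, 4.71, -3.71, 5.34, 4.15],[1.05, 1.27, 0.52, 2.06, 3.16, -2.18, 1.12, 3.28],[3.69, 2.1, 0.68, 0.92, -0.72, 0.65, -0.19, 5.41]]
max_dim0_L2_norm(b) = 6.17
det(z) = -133723.38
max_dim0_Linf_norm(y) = 0.44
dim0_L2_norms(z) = [7.23, 5.5, 4.98, 8.21, 8.14, 6.57, 6.91, 9.54]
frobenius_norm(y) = 1.54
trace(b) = -1.64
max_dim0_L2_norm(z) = 9.54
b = z @ y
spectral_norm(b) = 9.87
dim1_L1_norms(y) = [1.5, 0.98, 0.9, 1.26, 0.73, 1.68, 1.7, 1.33]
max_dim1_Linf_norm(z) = 5.54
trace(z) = 7.48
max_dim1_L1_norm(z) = 27.08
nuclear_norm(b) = 25.02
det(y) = -0.00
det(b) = 7.54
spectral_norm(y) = 0.95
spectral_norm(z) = 12.94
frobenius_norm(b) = 12.57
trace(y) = -0.07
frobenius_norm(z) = 20.56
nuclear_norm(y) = 3.58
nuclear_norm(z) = 48.58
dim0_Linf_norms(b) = [3.62, 2.14, 2.5, 4.96, 1.93, 2.93, 3.89, 1.83]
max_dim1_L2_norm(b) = 8.23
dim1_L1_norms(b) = [12.76, 5.91, 8.18, 3.26, 13.19, 19.91, 7.52, 6.54]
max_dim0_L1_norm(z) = 22.41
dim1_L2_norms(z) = [7.26, 5.15, 8.15, 4.9, 7.12, 10.91, 5.83, 7.04]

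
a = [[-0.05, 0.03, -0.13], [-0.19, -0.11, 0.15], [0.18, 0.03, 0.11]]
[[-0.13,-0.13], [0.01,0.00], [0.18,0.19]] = a @ [[0.6, 0.62], [-0.12, -0.12], [0.71, 0.73]]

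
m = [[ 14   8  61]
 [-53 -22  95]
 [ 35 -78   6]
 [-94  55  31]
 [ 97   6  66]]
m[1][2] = 95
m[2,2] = 6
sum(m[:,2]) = 259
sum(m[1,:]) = 20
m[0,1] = 8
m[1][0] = -53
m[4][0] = 97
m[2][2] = 6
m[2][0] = 35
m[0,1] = 8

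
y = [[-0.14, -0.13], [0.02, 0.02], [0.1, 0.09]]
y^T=[[-0.14, 0.02, 0.10], [-0.13, 0.02, 0.09]]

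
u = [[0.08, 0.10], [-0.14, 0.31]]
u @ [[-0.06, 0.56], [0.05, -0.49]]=[[0.0, -0.00], [0.02, -0.23]]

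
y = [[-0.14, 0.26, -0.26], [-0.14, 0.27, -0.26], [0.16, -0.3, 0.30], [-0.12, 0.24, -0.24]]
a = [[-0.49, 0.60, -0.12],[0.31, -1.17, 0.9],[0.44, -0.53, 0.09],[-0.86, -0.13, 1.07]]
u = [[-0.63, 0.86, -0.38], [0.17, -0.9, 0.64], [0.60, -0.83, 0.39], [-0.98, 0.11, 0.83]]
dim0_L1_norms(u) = [2.38, 2.7, 2.24]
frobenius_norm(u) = 2.32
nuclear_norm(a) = 3.23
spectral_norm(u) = 1.90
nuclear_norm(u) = 3.34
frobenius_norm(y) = 0.81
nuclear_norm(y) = 0.82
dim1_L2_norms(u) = [1.13, 1.12, 1.1, 1.29]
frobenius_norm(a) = 2.30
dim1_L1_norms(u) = [1.87, 1.71, 1.82, 1.92]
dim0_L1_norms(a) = [2.1, 2.43, 2.18]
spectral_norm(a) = 1.83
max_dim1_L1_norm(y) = 0.76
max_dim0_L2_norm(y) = 0.54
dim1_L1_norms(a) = [1.21, 2.38, 1.06, 2.06]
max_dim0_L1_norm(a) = 2.43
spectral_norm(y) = 0.81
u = a + y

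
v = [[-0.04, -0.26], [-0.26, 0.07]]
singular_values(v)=[0.28, 0.25]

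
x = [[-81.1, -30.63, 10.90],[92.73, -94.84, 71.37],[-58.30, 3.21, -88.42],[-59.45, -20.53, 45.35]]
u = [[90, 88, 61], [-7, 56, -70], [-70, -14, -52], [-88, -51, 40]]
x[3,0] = -59.45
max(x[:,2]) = 71.37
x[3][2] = 45.35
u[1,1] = 56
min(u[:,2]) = -70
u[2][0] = -70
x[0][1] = -30.63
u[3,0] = -88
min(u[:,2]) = -70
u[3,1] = -51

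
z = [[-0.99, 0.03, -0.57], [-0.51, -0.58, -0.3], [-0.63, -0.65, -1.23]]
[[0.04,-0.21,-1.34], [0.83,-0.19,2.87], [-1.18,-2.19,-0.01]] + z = [[-0.95, -0.18, -1.91], [0.32, -0.77, 2.57], [-1.81, -2.84, -1.24]]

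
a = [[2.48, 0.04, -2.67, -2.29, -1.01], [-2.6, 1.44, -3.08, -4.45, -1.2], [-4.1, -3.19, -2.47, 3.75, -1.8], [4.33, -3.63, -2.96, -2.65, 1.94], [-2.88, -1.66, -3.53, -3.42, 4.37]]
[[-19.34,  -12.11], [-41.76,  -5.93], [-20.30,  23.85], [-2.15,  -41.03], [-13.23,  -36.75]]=a@[[2.51,-2.21], [-0.04,2.21], [5.04,0.98], [3.05,4.03], [5.07,-5.08]]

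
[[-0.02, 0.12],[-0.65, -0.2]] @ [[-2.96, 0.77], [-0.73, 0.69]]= [[-0.03, 0.07], [2.07, -0.64]]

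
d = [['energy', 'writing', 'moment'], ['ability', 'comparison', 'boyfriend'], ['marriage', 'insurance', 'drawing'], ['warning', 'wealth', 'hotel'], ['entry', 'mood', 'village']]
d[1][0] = 'ability'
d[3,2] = 'hotel'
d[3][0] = 'warning'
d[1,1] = 'comparison'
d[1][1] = 'comparison'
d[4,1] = 'mood'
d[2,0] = 'marriage'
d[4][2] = 'village'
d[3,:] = ['warning', 'wealth', 'hotel']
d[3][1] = 'wealth'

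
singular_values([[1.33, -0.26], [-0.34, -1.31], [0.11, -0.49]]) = [1.43, 1.37]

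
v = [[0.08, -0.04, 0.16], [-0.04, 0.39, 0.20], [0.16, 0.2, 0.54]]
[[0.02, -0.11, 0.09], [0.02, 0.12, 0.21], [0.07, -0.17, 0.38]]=v @ [[-0.01, -0.5, -0.42], [-0.03, 0.42, 0.1], [0.14, -0.33, 0.79]]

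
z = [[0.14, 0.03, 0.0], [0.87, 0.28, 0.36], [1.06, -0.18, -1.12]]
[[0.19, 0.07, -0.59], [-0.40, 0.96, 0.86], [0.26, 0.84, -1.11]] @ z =[[-0.54, 0.13, 0.69], [1.69, 0.1, -0.62], [-0.41, 0.44, 1.55]]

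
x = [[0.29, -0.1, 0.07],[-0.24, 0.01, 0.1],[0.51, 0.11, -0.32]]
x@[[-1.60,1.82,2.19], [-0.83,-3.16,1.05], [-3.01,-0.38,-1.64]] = [[-0.59, 0.82, 0.42], [0.07, -0.51, -0.68], [0.06, 0.70, 1.76]]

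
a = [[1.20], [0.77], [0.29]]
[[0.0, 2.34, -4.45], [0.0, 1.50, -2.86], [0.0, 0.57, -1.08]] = a @ [[-0.0, 1.95, -3.71]]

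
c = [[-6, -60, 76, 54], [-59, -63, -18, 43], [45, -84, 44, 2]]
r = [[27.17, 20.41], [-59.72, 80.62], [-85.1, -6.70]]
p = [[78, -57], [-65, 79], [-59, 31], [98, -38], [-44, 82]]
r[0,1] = 20.41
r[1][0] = -59.72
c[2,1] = -84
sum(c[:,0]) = -20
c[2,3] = 2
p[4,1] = 82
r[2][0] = -85.1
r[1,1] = 80.62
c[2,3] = 2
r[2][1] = -6.7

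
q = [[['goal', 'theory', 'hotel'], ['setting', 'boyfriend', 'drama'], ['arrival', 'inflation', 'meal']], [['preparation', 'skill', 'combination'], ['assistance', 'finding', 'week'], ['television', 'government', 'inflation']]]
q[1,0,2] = 'combination'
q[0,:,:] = [['goal', 'theory', 'hotel'], ['setting', 'boyfriend', 'drama'], ['arrival', 'inflation', 'meal']]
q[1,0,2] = 'combination'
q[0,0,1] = 'theory'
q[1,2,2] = 'inflation'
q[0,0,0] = 'goal'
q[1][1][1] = 'finding'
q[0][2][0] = 'arrival'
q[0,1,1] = 'boyfriend'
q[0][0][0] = 'goal'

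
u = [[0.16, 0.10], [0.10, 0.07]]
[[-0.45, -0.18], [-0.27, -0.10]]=u @ [[-3.27,  -2.05], [0.75,  1.44]]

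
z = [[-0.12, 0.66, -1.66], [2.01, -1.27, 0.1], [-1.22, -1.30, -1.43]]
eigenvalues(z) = [(1.53+0j), (-2.17+0.91j), (-2.17-0.91j)]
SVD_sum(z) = [[-0.93, 0.14, -0.74],[1.38, -0.2, 1.09],[-1.31, 0.19, -1.04]] + [[0.09, -0.25, -0.16], [0.47, -1.24, -0.82], [0.43, -1.13, -0.75]] + [[0.72, 0.77, -0.76],[0.16, 0.18, -0.17],[-0.34, -0.36, 0.36]]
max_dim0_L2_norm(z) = 2.35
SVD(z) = [[-0.44, 0.15, 0.89], [0.65, 0.73, 0.20], [-0.62, 0.67, -0.42]] @ diag([2.719865690985262, 2.1337274470924528, 1.4633652327855744]) @ [[0.78, -0.12, 0.62],[0.30, -0.8, -0.53],[0.55, 0.59, -0.59]]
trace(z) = -2.82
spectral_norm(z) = 2.72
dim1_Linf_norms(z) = [1.66, 2.01, 1.43]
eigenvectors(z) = [[0.71+0.00j, 0.32-0.30j, (0.32+0.3j)], [0.49+0.00j, (-0.71+0j), (-0.71-0j)], [(-0.51+0j), (-0.05-0.54j), -0.05+0.54j]]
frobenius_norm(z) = 3.75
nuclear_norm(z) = 6.32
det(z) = 8.49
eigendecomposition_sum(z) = [[(0.88-0j),(0.43+0j),(-0.48+0j)], [(0.61-0j),(0.3+0j),(-0.33+0j)], [-0.63+0.00j,-0.31-0.00j,0.35+0.00j]] + [[(-0.5+0.09j),(0.11-0.59j),-0.59-0.44j],  [0.70+0.44j,(-0.78+0.58j),(0.22+1.18j)],  [-0.29+0.56j,(-0.5-0.56j),-0.89+0.24j]] + [[(-0.5-0.09j), 0.11+0.59j, -0.59+0.44j], [(0.7-0.44j), -0.78-0.58j, (0.22-1.18j)], [(-0.29-0.56j), (-0.5+0.56j), (-0.89-0.24j)]]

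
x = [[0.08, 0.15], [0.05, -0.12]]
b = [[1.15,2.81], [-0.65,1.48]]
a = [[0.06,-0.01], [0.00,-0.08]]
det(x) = -0.02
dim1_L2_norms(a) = [0.06, 0.08]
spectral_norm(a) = 0.08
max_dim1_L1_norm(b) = 3.96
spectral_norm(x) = 0.20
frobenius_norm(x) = 0.21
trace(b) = 2.63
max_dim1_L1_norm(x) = 0.23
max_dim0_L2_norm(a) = 0.08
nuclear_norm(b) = 4.35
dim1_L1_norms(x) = [0.23, 0.17]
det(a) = -0.00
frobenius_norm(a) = 0.10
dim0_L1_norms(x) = [0.13, 0.27]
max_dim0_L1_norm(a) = 0.09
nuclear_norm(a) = 0.14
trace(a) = -0.02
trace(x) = -0.04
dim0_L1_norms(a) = [0.06, 0.09]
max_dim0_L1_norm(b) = 4.29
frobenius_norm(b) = 3.44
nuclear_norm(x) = 0.28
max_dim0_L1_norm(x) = 0.27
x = a @ b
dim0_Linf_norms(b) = [1.15, 2.81]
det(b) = 3.53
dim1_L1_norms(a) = [0.07, 0.08]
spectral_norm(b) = 3.27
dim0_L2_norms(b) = [1.32, 3.18]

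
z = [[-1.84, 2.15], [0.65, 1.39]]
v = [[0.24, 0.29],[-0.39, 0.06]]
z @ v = [[-1.28, -0.40],  [-0.39, 0.27]]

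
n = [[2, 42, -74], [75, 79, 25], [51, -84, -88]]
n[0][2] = -74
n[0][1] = 42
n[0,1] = 42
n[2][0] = 51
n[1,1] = 79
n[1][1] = 79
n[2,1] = -84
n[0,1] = 42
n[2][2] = -88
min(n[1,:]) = 25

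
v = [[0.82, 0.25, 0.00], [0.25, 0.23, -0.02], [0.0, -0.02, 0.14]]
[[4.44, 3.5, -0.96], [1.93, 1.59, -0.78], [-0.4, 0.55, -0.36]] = v @ [[4.36, 3.06, -0.08],  [3.44, 3.98, -3.56],  [-2.36, 4.51, -3.11]]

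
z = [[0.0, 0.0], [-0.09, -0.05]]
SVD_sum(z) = [[-0.00, -0.0], [-0.09, -0.05]] + [[0.0, -0.0], [0.00, -0.00]]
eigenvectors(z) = [[0.0, 0.49], [1.0, -0.87]]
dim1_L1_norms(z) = [0.0, 0.14]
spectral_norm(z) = 0.10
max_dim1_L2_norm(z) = 0.1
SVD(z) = [[0.00, 1.00], [1.00, 0.0]] @ diag([0.10295630140987, 1.0918232269804593e-17]) @ [[-0.87, -0.49],[0.49, -0.87]]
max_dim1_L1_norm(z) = 0.14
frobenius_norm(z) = 0.10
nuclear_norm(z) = 0.10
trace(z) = -0.05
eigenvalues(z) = [-0.05, 0.0]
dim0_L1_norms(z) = [0.09, 0.05]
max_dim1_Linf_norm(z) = 0.09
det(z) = 0.00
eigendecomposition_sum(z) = [[-0.0, -0.0], [-0.09, -0.05]] + [[0.0, 0.00], [-0.0, 0.00]]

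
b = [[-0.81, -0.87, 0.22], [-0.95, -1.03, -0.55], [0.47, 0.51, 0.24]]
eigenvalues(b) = [-1.75, 0.15, 0.0]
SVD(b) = [[-0.56, 0.82, 0.04], [-0.74, -0.53, 0.41], [0.36, 0.20, 0.91]] @ diag([1.996246930104541, 0.5299980630898291, 0.0004971611688920358]) @ [[0.67, 0.72, 0.19],[-0.13, -0.13, 0.98],[-0.73, 0.68, -0.01]]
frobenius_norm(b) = 2.07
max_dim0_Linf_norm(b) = 1.03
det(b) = -0.00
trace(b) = -1.60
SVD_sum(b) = [[-0.75, -0.81, -0.21], [-0.99, -1.07, -0.27], [0.48, 0.52, 0.13]] + [[-0.06,-0.06,0.43],  [0.04,0.04,-0.28],  [-0.01,-0.01,0.11]] + [[-0.00, 0.0, -0.0], [-0.00, 0.0, -0.0], [-0.0, 0.00, -0.00]]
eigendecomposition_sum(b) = [[-0.9, -0.97, -0.17], [-0.86, -0.93, -0.16], [0.43, 0.47, 0.08]] + [[0.09,0.10,0.4], [-0.09,-0.1,-0.39], [0.04,0.04,0.16]] + [[-0.0, -0.00, -0.01], [0.00, 0.00, 0.01], [-0.00, -0.00, -0.0]]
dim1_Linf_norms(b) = [0.87, 1.03, 0.51]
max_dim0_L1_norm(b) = 2.41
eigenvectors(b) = [[0.68, 0.68, -0.73], [0.65, -0.68, 0.68], [-0.33, 0.27, -0.01]]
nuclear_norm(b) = 2.53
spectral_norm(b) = 2.00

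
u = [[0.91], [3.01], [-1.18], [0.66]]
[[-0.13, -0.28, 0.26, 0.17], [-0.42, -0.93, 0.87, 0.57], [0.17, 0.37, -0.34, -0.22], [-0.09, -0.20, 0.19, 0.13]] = u @ [[-0.14, -0.31, 0.29, 0.19]]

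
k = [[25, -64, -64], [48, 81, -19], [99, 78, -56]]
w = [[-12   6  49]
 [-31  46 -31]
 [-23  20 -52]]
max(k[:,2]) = -19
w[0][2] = 49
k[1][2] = -19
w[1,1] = 46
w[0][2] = 49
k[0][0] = 25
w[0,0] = -12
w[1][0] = -31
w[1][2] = -31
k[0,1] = -64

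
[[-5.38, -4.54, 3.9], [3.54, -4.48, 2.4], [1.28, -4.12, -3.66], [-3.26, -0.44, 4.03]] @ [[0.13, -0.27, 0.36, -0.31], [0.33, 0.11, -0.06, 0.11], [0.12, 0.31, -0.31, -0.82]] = [[-1.73, 2.16, -2.87, -2.03], [-0.73, -0.7, 0.8, -3.56], [-1.63, -1.93, 1.84, 2.15], [-0.09, 2.08, -2.4, -2.34]]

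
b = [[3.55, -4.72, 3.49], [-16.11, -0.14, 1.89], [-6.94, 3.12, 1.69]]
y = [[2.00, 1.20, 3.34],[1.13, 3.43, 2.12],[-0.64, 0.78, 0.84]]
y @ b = [[-35.41, 0.81, 14.89], [-65.96, 0.80, 14.01], [-20.67, 5.53, 0.66]]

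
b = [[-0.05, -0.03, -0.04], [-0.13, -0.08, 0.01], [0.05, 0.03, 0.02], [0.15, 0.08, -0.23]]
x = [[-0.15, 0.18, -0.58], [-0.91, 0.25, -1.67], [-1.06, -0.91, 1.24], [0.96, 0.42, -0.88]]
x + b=[[-0.20, 0.15, -0.62], [-1.04, 0.17, -1.66], [-1.01, -0.88, 1.26], [1.11, 0.5, -1.11]]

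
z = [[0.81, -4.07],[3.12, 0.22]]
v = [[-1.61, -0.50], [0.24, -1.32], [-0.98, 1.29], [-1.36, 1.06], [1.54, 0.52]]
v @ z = [[-2.86,6.44], [-3.92,-1.27], [3.23,4.27], [2.21,5.77], [2.87,-6.15]]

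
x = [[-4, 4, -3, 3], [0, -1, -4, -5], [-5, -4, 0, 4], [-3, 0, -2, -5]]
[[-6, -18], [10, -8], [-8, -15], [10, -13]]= x@ [[0, 3], [0, 0], [0, 2], [-2, 0]]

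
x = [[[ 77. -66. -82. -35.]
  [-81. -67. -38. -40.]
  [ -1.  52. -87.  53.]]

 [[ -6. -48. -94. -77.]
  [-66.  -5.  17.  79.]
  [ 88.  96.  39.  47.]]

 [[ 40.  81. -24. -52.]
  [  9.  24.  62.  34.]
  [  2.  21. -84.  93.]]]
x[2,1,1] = 24.0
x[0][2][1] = 52.0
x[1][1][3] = 79.0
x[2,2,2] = -84.0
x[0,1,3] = -40.0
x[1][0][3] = -77.0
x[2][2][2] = -84.0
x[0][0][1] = -66.0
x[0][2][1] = 52.0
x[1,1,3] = 79.0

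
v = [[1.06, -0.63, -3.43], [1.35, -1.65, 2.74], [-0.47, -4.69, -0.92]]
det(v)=39.637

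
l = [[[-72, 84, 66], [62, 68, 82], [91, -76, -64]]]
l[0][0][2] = 66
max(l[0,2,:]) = 91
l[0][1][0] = 62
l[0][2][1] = -76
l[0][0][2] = 66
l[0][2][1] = -76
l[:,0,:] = [[-72, 84, 66]]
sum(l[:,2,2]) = -64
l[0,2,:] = [91, -76, -64]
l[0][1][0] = 62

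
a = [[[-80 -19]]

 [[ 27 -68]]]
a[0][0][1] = -19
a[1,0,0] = 27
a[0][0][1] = -19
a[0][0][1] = -19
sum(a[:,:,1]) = -87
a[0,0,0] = -80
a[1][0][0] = 27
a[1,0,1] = -68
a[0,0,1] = -19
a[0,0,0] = -80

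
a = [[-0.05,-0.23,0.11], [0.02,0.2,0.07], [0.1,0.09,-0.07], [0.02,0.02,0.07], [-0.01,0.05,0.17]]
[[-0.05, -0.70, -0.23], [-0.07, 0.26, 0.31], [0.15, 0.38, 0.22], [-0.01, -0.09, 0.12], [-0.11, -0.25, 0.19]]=a @ [[1.44, 0.70, 1.86], [-0.33, 1.93, 1.03], [-0.49, -2.01, 0.9]]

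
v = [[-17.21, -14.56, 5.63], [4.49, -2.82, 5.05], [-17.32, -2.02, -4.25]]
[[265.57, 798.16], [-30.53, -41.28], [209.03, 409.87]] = v @[[-13.63, -10.07], [0.28, -54.35], [6.23, -29.57]]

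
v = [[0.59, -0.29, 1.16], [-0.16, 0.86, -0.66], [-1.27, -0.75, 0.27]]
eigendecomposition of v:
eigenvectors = [[(-0.68+0j),  -0.68-0.00j,  0.53+0.00j],[0.34-0.14j,  0.34+0.14j,  -0.84+0.00j],[(0.19-0.6j),  0.19+0.60j,  -0.06+0.00j]]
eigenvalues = [(0.4+0.96j), (0.4-0.96j), (0.91+0j)]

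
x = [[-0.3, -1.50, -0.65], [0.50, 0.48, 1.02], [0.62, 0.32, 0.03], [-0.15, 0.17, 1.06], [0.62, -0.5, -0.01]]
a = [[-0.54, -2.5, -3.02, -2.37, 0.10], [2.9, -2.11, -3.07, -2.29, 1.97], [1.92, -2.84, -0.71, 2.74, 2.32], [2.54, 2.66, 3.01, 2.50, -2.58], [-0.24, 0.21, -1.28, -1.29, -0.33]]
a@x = [[-2.54, -1.81, -4.80], [-2.26, -7.72, -6.58], [-1.41, -5.16, -1.28], [0.46, 0.15, 3.83], [-0.63, -0.00, -1.03]]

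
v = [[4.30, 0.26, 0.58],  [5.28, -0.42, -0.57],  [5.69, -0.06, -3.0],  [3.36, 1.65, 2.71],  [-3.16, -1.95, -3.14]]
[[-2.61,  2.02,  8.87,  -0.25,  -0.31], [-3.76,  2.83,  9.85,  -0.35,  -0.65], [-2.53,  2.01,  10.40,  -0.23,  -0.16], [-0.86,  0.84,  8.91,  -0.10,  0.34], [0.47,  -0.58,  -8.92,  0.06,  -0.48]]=v @ [[-0.64, 0.49, 1.97, -0.06, -0.09], [1.44, -0.95, 0.98, 0.13, 0.6], [-0.40, 0.28, 0.25, -0.04, -0.13]]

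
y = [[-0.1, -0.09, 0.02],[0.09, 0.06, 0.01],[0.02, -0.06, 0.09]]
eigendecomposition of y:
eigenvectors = [[-0.65, -0.42, -0.08], [0.62, 0.66, 0.36], [0.43, 0.62, 0.93]]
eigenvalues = [-0.03, 0.01, 0.07]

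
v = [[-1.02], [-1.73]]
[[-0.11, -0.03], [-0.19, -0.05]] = v@[[0.11, 0.03]]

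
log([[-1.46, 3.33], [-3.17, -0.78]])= [[1.03, 1.96], [-1.87, 1.43]]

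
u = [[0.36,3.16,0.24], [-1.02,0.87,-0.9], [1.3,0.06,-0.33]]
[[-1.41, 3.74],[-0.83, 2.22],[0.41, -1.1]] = u@ [[0.35, -0.94], [-0.49, 1.3], [0.05, -0.14]]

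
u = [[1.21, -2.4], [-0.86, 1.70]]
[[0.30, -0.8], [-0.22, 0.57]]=u @[[0.29, 0.01], [0.02, 0.34]]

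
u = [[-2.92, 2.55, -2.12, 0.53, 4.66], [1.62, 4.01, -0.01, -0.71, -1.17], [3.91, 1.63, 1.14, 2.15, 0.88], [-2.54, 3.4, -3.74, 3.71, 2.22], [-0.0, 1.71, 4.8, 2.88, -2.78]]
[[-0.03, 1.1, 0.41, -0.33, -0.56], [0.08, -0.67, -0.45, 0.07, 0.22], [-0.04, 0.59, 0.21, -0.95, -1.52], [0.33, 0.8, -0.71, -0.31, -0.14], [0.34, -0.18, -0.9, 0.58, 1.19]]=u @ [[-0.04, 0.01, 0.09, -0.19, -0.33], [0.03, -0.06, -0.10, 0.03, 0.08], [-0.01, 0.05, 0.06, 0.06, 0.07], [0.06, 0.16, -0.12, -0.08, -0.07], [-0.06, 0.28, 0.24, -0.17, -0.33]]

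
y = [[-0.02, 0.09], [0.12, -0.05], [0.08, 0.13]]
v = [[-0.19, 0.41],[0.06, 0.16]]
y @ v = [[0.01, 0.01], [-0.03, 0.04], [-0.01, 0.05]]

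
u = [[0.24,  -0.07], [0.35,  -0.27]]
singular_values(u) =[0.5, 0.08]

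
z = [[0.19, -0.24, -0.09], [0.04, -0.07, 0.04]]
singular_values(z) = [0.33, 0.06]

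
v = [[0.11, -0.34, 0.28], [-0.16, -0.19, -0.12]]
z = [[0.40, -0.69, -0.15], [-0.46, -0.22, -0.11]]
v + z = [[0.51, -1.03, 0.13], [-0.62, -0.41, -0.23]]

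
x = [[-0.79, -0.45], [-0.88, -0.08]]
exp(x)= [[0.57, -0.32], [-0.62, 1.07]]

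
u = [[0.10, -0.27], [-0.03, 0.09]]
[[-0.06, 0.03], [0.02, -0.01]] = u@[[0.03,0.12], [0.22,-0.06]]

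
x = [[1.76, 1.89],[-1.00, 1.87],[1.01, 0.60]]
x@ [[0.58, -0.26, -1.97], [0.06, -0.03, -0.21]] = [[1.13, -0.51, -3.86],[-0.47, 0.2, 1.58],[0.62, -0.28, -2.12]]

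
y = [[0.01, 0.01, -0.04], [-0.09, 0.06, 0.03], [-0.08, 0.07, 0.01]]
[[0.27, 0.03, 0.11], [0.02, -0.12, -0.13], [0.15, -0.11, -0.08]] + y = [[0.28, 0.04, 0.07], [-0.07, -0.06, -0.10], [0.07, -0.04, -0.07]]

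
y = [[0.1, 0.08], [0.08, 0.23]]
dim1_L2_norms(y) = [0.13, 0.24]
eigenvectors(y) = [[-0.90, -0.43], [0.43, -0.90]]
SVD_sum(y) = [[0.05, 0.10],[0.10, 0.22]] + [[0.05, -0.02], [-0.02, 0.01]]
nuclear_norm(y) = 0.33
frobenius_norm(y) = 0.28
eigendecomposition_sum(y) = [[0.05, -0.02], [-0.02, 0.01]] + [[0.05,0.10], [0.10,0.22]]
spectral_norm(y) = 0.27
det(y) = 0.02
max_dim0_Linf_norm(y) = 0.23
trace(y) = 0.33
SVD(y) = [[0.43, 0.90],[0.9, -0.43]] @ diag([0.26807764064044154, 0.06192235935955849]) @ [[0.43, 0.90], [0.90, -0.43]]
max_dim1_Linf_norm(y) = 0.23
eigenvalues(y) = [0.06, 0.27]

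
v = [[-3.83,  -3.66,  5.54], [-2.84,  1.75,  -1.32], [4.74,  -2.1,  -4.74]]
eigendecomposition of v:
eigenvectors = [[0.73, 0.57, -0.57], [0.10, 0.6, 0.70], [-0.68, 0.56, -0.43]]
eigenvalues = [-9.51, -2.19, 4.88]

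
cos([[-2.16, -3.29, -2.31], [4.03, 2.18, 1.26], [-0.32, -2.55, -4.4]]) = [[3.51, -5.3, -5.07],[5.16, 9.75, 3.96],[1.20, -4.54, -4.16]]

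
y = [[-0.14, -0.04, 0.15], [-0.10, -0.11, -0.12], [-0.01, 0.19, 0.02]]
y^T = [[-0.14, -0.1, -0.01],[-0.04, -0.11, 0.19],[0.15, -0.12, 0.02]]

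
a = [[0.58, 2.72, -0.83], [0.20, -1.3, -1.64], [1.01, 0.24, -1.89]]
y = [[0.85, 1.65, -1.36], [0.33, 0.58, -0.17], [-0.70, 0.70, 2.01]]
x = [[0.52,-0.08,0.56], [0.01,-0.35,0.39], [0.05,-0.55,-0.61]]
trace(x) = -0.44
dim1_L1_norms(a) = [4.13, 3.14, 3.14]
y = x @ a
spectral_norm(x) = 0.98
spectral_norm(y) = 2.75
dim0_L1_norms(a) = [1.79, 4.26, 4.36]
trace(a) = -2.61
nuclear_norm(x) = 2.00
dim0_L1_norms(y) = [1.88, 2.93, 3.54]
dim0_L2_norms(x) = [0.52, 0.66, 0.92]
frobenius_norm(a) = 4.18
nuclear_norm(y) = 4.68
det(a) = -2.95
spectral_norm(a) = 3.16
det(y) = -0.67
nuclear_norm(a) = 6.22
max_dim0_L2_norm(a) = 3.02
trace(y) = 3.44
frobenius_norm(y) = 3.28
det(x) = 0.23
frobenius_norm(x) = 1.24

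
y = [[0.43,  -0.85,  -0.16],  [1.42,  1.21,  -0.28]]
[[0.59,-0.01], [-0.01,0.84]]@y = [[0.24, -0.51, -0.09], [1.19, 1.02, -0.23]]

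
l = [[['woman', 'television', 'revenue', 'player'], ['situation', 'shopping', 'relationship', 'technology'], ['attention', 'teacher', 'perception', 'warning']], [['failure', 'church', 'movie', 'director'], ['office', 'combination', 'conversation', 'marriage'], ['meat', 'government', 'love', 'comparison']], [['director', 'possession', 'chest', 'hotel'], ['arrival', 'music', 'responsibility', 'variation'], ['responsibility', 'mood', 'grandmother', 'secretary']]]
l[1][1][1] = 'combination'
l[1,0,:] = ['failure', 'church', 'movie', 'director']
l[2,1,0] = 'arrival'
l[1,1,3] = 'marriage'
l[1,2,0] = 'meat'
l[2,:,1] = ['possession', 'music', 'mood']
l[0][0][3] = 'player'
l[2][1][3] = 'variation'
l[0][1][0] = 'situation'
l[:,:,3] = [['player', 'technology', 'warning'], ['director', 'marriage', 'comparison'], ['hotel', 'variation', 'secretary']]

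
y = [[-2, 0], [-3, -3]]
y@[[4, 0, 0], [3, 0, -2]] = [[-8, 0, 0], [-21, 0, 6]]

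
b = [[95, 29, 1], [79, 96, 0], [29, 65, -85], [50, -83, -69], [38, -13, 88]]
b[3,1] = -83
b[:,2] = [1, 0, -85, -69, 88]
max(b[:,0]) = 95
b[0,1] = 29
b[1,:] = [79, 96, 0]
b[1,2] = 0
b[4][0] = 38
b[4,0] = 38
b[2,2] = -85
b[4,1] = -13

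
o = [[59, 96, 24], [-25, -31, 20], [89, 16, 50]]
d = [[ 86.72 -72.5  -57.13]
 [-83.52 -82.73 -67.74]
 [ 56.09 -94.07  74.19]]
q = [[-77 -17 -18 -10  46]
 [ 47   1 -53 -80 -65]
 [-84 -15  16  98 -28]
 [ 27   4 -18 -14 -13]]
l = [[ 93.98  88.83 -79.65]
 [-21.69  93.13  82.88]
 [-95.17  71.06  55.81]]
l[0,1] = 88.83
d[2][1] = -94.07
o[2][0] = 89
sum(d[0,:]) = -42.910000000000004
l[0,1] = 88.83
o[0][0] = 59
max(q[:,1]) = 4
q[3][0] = 27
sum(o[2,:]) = 155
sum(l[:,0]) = -22.879999999999995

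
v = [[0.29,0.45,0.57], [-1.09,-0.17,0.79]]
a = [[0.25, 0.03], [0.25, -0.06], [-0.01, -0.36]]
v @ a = [[0.18, -0.22], [-0.32, -0.31]]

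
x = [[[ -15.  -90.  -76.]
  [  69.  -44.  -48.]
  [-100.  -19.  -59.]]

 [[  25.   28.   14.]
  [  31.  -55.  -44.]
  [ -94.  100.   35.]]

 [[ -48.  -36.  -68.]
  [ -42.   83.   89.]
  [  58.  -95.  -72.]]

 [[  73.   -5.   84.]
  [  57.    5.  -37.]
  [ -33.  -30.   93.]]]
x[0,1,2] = -48.0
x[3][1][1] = 5.0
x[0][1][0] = 69.0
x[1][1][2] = -44.0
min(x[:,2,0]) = -100.0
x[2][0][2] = -68.0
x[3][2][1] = -30.0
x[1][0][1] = 28.0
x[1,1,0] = 31.0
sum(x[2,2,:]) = -109.0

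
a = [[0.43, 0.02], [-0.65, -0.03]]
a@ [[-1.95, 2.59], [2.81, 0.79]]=[[-0.78, 1.13], [1.18, -1.71]]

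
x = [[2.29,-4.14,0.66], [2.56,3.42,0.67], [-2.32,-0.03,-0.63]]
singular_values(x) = [5.38, 4.29, 0.0]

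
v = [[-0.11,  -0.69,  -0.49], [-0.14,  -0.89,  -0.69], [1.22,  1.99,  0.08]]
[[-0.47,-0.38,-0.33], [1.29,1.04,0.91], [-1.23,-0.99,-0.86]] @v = [[-0.30, 0.01, 0.47],  [0.82, -0.00, -1.28],  [-0.78, 0.02, 1.22]]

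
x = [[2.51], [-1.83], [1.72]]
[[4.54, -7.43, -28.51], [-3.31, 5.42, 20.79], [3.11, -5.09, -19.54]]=x @ [[1.81, -2.96, -11.36]]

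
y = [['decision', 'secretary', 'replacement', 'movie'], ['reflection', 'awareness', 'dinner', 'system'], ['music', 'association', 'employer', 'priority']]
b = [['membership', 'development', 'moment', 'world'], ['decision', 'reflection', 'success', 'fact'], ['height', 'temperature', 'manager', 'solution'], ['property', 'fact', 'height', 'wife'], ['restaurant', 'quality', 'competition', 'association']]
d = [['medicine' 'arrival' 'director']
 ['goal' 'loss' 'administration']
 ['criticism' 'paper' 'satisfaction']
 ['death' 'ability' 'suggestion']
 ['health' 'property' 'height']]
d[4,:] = ['health', 'property', 'height']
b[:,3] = ['world', 'fact', 'solution', 'wife', 'association']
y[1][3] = 'system'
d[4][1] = 'property'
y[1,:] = ['reflection', 'awareness', 'dinner', 'system']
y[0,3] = 'movie'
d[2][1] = 'paper'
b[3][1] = 'fact'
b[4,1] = 'quality'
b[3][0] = 'property'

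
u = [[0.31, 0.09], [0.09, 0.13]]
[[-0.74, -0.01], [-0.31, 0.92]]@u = [[-0.23, -0.07],[-0.01, 0.09]]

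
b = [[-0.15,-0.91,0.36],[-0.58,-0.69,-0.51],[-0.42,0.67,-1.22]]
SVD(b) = [[0.49, 0.48, 0.73],[-0.06, 0.85, -0.53],[-0.87, 0.21, 0.44]] @ diag([1.6398166645557553, 1.2154482503740274, 0.013669575997537198]) @ [[0.2, -0.60, 0.77], [-0.54, -0.73, -0.43], [0.82, -0.33, -0.47]]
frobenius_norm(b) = 2.04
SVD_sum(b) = [[0.16, -0.48, 0.62], [-0.02, 0.06, -0.07], [-0.29, 0.86, -1.11]] + [[-0.32, -0.43, -0.25],[-0.56, -0.75, -0.44],[-0.14, -0.19, -0.11]] + [[0.01, -0.00, -0.00],[-0.01, 0.0, 0.00],[0.00, -0.0, -0.0]]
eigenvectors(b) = [[-0.82+0.00j, (0.49-0.32j), 0.49+0.32j], [0.34+0.00j, (0.13-0.44j), (0.13+0.44j)], [(0.46+0j), (-0.67+0j), (-0.67-0j)]]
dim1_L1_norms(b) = [1.42, 1.78, 2.31]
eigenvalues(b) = [(0.02+0j), (-1.04+0.24j), (-1.04-0.24j)]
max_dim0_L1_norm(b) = 2.27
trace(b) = -2.06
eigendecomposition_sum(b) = [[0.02+0.00j, (-0.02+0j), (0.01+0j)], [(-0.01-0j), (0.01+0j), -0.01+0.00j], [-0.01-0.00j, 0.01+0.00j, -0.01+0.00j]] + [[(-0.09-0.45j), (-0.45-0.16j), 0.17-0.69j],[-0.28-0.23j, (-0.35+0.13j), (-0.25-0.5j)],[-0.20+0.49j, (0.33+0.44j), (-0.61+0.56j)]] + [[(-0.09+0.45j), (-0.45+0.16j), (0.17+0.69j)], [(-0.28+0.23j), (-0.35-0.13j), -0.25+0.50j], [-0.20-0.49j, (0.33-0.44j), -0.61-0.56j]]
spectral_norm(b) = 1.64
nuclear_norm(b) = 2.87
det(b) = 0.03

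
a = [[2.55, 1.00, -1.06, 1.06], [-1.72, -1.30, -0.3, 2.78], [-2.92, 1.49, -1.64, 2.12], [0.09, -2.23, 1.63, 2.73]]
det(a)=40.576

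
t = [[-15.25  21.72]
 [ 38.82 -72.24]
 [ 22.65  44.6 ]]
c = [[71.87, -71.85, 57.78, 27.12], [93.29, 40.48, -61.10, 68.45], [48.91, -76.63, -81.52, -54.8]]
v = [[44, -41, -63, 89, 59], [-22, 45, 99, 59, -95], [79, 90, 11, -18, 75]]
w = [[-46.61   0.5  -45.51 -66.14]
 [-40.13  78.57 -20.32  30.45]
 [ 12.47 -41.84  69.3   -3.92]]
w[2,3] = -3.92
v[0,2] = -63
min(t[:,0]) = -15.25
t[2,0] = 22.65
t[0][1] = 21.72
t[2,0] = 22.65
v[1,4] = -95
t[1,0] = 38.82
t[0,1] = 21.72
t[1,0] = 38.82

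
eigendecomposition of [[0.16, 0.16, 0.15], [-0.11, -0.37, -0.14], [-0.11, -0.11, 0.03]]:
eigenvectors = [[-0.34+0.00j, (0.74+0j), 0.74-0.00j],[0.93+0.00j, (-0.15-0.16j), -0.15+0.16j],[0.17+0.00j, -0.20+0.61j, -0.20-0.61j]]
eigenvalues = [(-0.36+0j), (0.09+0.09j), (0.09-0.09j)]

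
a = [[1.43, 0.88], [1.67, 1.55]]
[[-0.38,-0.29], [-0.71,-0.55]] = a @ [[0.05, 0.04], [-0.51, -0.40]]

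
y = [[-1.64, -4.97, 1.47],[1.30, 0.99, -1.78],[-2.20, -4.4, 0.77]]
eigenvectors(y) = [[-0.78+0.00j, (-0.78-0j), 0.48+0.00j], [(0.3+0.18j), 0.30-0.18j, 0.28+0.00j], [-0.41-0.30j, -0.41+0.30j, 0.83+0.00j]]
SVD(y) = [[-0.72, -0.12, -0.69],[0.24, -0.97, -0.08],[-0.65, -0.23, 0.72]] @ diag([7.559415036464909, 1.6111264684258835, 0.6650682740935835]) @ [[0.39,0.88,-0.26], [-0.34,0.4,0.85], [-0.85,0.24,-0.46]]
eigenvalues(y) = [(1.07+1.7j), (1.07-1.7j), (-2.01+0j)]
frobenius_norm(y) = 7.76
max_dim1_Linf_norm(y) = 4.97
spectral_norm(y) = 7.56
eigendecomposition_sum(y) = [[-0.78+1.62j, (-1.89+0.48j), 1.10-1.11j], [(0.67-0.45j), 0.84+0.25j, (-0.68+0.18j)], [-1.03+0.56j, -1.18-0.47j, 1.00-0.17j]] + [[(-0.78-1.62j), -1.89-0.48j, 1.10+1.11j],[(0.67+0.45j), 0.84-0.25j, -0.68-0.18j],[(-1.03-0.56j), -1.18+0.47j, 1.00+0.17j]] + [[-0.08+0.00j, -1.20+0.00j, -0.72-0.00j], [(-0.05+0j), -0.69+0.00j, -0.42-0.00j], [-0.14+0.00j, -2.05+0.00j, -1.23-0.00j]]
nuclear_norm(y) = 9.84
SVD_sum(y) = [[-2.10, -4.78, 1.43], [0.72, 1.63, -0.49], [-1.92, -4.37, 1.3]] + [[0.07, -0.08, -0.17], [0.54, -0.63, -1.32], [0.13, -0.15, -0.31]] + [[0.39, -0.11, 0.21],[0.05, -0.01, 0.03],[-0.41, 0.11, -0.22]]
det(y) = -8.10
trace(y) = 0.12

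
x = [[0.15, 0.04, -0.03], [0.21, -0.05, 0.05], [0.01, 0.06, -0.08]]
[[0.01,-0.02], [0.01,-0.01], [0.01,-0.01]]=x@ [[0.06,-0.08], [0.05,-0.07], [-0.07,0.09]]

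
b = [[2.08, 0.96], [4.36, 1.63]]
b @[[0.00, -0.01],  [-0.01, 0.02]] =[[-0.01, -0.00],[-0.02, -0.01]]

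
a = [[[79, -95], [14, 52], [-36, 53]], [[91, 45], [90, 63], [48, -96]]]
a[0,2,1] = 53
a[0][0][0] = 79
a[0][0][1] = -95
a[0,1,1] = 52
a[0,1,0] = 14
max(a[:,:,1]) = 63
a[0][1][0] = 14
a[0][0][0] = 79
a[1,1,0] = 90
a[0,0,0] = 79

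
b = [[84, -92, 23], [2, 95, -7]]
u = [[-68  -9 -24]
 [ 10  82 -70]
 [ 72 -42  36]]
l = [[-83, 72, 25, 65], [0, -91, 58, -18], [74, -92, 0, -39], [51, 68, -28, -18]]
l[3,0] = 51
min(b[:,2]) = -7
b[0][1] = -92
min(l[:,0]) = -83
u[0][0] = -68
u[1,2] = -70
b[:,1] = [-92, 95]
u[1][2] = -70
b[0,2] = 23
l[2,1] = -92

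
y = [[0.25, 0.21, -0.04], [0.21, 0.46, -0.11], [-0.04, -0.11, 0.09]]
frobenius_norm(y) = 0.63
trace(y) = 0.80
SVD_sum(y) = [[0.16,0.26,-0.07],[0.26,0.43,-0.11],[-0.07,-0.11,0.03]] + [[0.09, -0.05, 0.04], [-0.05, 0.02, -0.02], [0.04, -0.02, 0.01]] + [[0.00, -0.0, -0.01],[-0.00, 0.01, 0.02],[-0.01, 0.02, 0.05]]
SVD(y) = [[-0.50, 0.84, -0.19], [-0.84, -0.42, 0.35], [0.21, 0.33, 0.92]] @ diag([0.6148642470585666, 0.12865342884633055, 0.05648232409510298]) @ [[-0.50, -0.84, 0.21], [0.84, -0.42, 0.33], [-0.19, 0.35, 0.92]]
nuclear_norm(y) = 0.80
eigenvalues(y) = [0.61, 0.13, 0.06]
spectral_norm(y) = 0.61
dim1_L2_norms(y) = [0.33, 0.52, 0.15]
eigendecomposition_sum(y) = [[0.16,0.26,-0.07], [0.26,0.43,-0.11], [-0.07,-0.11,0.03]] + [[0.09, -0.05, 0.04], [-0.05, 0.02, -0.02], [0.04, -0.02, 0.01]] + [[0.0, -0.0, -0.01],[-0.0, 0.01, 0.02],[-0.01, 0.02, 0.05]]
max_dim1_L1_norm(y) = 0.78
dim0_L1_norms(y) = [0.5, 0.78, 0.24]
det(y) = 0.00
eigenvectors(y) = [[0.5, 0.84, -0.19],[0.84, -0.42, 0.35],[-0.21, 0.33, 0.92]]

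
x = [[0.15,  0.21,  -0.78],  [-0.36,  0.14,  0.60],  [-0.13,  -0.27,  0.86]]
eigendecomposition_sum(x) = [[0.00-0.00j, 0j, 0j], [0.00-0.00j, 0j, 0.00+0.00j], [0.00-0.00j, 0j, 0.00+0.00j]] + [[(0.07+0.07j),(0.1-0.28j),(-0.39+0.39j)],[(-0.18-0.05j),(0.07+0.55j),(0.3-0.98j)],[-0.07-0.07j,-0.14+0.26j,0.43-0.34j]] + [[0.07-0.07j, 0.10+0.28j, (-0.39-0.39j)], [(-0.18+0.05j), (0.07-0.55j), (0.3+0.98j)], [(-0.07+0.07j), -0.14-0.26j, 0.43+0.34j]]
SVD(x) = [[-0.60, -0.24, 0.77],[0.46, -0.88, 0.09],[0.66, 0.41, 0.64]] @ diag([1.3714589153754864, 0.36427539586682767, 0.0019696200545916134]) @ [[-0.25, -0.17, 0.95], [0.63, -0.78, 0.02], [0.74, 0.6, 0.3]]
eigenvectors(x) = [[(-0.74+0j), (-0.38-0.2j), (-0.38+0.2j)], [-0.61+0.00j, 0.80+0.00j, (0.8-0j)], [-0.30+0.00j, (0.35+0.24j), 0.35-0.24j]]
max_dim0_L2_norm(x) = 1.31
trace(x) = 1.15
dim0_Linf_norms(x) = [0.36, 0.27, 0.86]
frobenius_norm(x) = 1.42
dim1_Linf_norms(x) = [0.78, 0.6, 0.86]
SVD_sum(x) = [[0.20, 0.14, -0.78],[-0.16, -0.11, 0.61],[-0.22, -0.16, 0.86]] + [[-0.05, 0.07, -0.0], [-0.20, 0.25, -0.01], [0.09, -0.12, 0.00]] + [[0.00, 0.0, 0.0], [0.0, 0.00, 0.0], [0.0, 0.0, 0.0]]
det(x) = 0.00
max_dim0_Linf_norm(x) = 0.86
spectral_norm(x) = 1.37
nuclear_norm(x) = 1.74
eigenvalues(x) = [0j, (0.57+0.27j), (0.57-0.27j)]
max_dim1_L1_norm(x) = 1.26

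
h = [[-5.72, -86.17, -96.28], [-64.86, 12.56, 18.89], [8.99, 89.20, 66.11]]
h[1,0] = -64.86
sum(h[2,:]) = 164.3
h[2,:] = [8.99, 89.2, 66.11]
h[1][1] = 12.56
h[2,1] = 89.2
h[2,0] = 8.99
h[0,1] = -86.17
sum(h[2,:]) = 164.3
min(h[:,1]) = -86.17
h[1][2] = 18.89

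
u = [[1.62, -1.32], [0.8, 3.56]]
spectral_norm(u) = 3.80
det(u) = 6.82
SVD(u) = [[-0.32,0.95],[0.95,0.32]] @ diag([3.8027584715888527, 1.7942764577286339]) @ [[0.06, 1.0],  [1.0, -0.06]]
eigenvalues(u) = [(2.59+0.34j), (2.59-0.34j)]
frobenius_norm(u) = 4.20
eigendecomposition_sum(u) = [[0.81+3.87j, -0.66+5.04j],[(0.4-3.05j), 1.78-3.53j]] + [[0.81-3.87j, (-0.66-5.04j)],  [0.40+3.05j, 1.78+3.53j]]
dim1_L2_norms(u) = [2.09, 3.65]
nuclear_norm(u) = 5.60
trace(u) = 5.18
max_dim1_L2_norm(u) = 3.65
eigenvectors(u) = [[(0.79+0j), (0.79-0j)],  [-0.58-0.20j, (-0.58+0.2j)]]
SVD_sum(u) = [[-0.08, -1.21], [0.23, 3.60]] + [[1.70,-0.11], [0.57,-0.04]]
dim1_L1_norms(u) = [2.94, 4.36]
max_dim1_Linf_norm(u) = 3.56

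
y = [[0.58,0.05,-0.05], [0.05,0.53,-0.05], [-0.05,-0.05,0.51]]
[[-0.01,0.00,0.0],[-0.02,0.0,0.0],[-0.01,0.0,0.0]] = y@ [[-0.02, -0.0, 0.0], [-0.03, -0.0, 0.00], [-0.02, -0.00, 0.0]]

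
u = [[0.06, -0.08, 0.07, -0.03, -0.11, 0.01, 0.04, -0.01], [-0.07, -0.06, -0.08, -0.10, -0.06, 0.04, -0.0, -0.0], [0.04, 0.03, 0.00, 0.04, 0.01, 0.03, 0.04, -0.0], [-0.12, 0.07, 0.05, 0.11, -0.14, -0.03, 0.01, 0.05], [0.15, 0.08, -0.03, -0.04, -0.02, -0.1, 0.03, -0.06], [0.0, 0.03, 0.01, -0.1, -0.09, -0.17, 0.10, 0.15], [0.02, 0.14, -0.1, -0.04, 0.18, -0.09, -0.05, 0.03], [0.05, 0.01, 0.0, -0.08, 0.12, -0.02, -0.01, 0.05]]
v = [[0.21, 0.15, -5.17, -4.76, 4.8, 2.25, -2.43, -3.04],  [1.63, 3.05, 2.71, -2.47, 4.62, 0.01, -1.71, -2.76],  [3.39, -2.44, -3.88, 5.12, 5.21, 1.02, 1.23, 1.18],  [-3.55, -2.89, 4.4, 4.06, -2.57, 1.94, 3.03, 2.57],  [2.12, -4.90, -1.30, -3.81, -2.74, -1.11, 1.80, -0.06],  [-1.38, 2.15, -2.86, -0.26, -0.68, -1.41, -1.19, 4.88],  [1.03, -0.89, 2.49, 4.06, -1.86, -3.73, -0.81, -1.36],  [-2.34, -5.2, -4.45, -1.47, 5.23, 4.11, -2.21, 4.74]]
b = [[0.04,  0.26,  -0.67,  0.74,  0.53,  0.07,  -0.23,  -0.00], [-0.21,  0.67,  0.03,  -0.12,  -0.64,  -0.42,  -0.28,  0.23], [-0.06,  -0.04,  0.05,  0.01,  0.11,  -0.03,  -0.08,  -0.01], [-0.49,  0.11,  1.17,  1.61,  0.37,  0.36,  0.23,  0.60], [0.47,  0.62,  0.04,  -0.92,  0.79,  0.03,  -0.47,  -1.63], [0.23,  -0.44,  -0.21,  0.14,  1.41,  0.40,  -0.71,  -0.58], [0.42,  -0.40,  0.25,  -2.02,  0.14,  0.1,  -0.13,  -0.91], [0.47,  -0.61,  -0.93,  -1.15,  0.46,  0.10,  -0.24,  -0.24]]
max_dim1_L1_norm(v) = 29.75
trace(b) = 3.19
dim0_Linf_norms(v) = [3.55, 5.2, 5.17, 5.12, 5.23, 4.11, 3.03, 4.88]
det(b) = -0.01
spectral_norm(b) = 3.74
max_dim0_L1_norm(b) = 6.71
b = u @ v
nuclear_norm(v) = 58.81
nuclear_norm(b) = 9.94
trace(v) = 3.22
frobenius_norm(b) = 4.93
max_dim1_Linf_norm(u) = 0.18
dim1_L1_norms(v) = [22.81, 18.96, 23.47, 25.01, 17.84, 14.81, 16.23, 29.75]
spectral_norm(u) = 0.36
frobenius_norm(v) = 24.34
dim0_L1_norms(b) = [2.39, 3.15, 3.35, 6.71, 4.45, 1.51, 2.37, 4.2]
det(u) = -0.00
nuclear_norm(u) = 1.36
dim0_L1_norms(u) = [0.51, 0.5, 0.34, 0.54, 0.73, 0.49, 0.28, 0.35]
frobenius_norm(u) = 0.59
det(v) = 743397.00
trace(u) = -0.08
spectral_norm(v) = 15.13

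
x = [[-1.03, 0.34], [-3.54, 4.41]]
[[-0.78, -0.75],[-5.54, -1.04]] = x@[[0.47, 0.88], [-0.88, 0.47]]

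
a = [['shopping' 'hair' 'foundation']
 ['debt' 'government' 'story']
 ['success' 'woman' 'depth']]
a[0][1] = 'hair'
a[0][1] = 'hair'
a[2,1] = 'woman'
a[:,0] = ['shopping', 'debt', 'success']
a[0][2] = 'foundation'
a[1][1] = 'government'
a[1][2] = 'story'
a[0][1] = 'hair'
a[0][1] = 'hair'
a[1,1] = 'government'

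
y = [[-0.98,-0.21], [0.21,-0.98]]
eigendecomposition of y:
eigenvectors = [[(0.71+0j), 0.71-0.00j], [-0.71j, 0.00+0.71j]]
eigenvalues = [(-0.98+0.21j), (-0.98-0.21j)]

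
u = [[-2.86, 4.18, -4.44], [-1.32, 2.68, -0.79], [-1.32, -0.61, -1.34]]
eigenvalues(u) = [(-4.14+0j), (1.31+0.93j), (1.31-0.93j)]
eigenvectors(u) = [[(0.86+0j), (0.79+0j), (0.79-0j)],[(0.22+0j), (0.32+0.27j), 0.32-0.27j],[0.46+0.00j, (-0.44+0.09j), (-0.44-0.09j)]]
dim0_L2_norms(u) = [3.42, 5.0, 4.7]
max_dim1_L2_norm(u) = 6.74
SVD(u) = [[-0.91, -0.12, 0.39], [-0.38, 0.58, -0.72], [-0.14, -0.81, -0.57]] @ diag([7.361220656697802, 2.031828897388571, 0.7132333244754325]) @ [[0.45, -0.65, 0.62], [0.32, 0.76, 0.57], [0.84, 0.06, -0.55]]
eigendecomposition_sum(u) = [[(-2.52+0j), (1.22-0j), -3.66+0.00j], [(-0.64+0j), 0.31-0.00j, -0.93+0.00j], [-1.33+0.00j, 0.64-0.00j, -1.93+0.00j]] + [[-0.17+0.78j, (1.48-1.67j), (-0.39-0.67j)], [(-0.34+0.26j), 1.18-0.18j, 0.07-0.41j], [-0.45j, -0.63+1.10j, 0.29+0.33j]] + [[(-0.17-0.78j), 1.48+1.67j, (-0.39+0.67j)],[-0.34-0.26j, 1.18+0.18j, (0.07+0.41j)],[0.45j, (-0.63-1.1j), (0.29-0.33j)]]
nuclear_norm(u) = 10.11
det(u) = -10.67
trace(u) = -1.52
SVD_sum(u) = [[-3.02, 4.35, -4.15], [-1.26, 1.82, -1.74], [-0.46, 0.66, -0.63]] + [[-0.08, -0.18, -0.14], [0.37, 0.89, 0.67], [-0.52, -1.25, -0.93]] + [[0.23, 0.02, -0.15], [-0.43, -0.03, 0.28], [-0.34, -0.02, 0.22]]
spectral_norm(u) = 7.36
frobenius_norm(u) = 7.67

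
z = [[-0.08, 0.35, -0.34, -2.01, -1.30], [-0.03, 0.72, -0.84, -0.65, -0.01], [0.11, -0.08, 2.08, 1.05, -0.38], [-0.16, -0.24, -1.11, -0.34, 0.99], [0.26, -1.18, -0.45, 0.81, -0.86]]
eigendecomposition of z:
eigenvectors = [[-0.1, 0.97, -0.96, -0.31, 0.83], [0.06, -0.04, 0.09, 0.41, -0.0], [-0.24, 0.06, -0.1, -0.74, 0.31], [0.51, -0.17, 0.24, 0.43, -0.44], [-0.82, 0.15, -0.11, 0.05, -0.14]]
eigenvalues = [-1.39, 0.03, 0.21, 1.59, 1.07]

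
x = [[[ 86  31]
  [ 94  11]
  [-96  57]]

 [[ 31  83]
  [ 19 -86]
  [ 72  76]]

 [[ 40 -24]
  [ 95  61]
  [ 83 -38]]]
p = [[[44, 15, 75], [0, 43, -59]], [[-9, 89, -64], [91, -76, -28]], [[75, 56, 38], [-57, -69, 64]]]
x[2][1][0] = 95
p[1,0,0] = -9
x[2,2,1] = -38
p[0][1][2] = -59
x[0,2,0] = -96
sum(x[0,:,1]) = 99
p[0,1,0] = 0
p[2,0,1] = 56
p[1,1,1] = -76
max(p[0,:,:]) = 75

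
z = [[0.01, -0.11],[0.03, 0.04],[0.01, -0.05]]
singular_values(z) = [0.13, 0.03]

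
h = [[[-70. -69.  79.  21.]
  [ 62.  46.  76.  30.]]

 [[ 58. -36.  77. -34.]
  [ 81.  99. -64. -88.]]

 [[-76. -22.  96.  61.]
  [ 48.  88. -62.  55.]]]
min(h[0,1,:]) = 30.0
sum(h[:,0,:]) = 85.0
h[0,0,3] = 21.0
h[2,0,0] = -76.0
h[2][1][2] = -62.0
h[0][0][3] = 21.0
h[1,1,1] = 99.0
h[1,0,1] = -36.0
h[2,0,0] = -76.0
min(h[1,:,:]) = -88.0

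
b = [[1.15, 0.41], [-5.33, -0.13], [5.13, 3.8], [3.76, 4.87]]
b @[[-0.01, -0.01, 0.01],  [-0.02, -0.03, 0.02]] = [[-0.02, -0.02, 0.02], [0.06, 0.06, -0.06], [-0.13, -0.17, 0.13], [-0.14, -0.18, 0.14]]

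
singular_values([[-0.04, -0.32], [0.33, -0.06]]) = [0.34, 0.32]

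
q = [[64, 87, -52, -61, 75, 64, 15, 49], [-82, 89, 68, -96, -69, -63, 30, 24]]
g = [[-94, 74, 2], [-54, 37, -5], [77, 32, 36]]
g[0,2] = 2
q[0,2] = -52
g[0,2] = 2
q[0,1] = 87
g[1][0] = -54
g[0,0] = -94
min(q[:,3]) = -96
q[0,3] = -61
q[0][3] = -61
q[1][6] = 30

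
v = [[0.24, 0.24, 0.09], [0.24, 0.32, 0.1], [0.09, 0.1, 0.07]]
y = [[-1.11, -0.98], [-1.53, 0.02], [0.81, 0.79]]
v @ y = [[-0.56, -0.16], [-0.68, -0.15], [-0.20, -0.03]]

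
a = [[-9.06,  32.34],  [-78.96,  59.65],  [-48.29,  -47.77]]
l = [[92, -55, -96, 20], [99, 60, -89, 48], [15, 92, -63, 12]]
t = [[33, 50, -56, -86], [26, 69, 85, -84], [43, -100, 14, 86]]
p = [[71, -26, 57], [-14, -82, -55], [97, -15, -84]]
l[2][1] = 92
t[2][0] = 43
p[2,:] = [97, -15, -84]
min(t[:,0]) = 26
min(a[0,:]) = -9.06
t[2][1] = -100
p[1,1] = -82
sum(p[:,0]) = 154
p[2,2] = -84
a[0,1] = 32.34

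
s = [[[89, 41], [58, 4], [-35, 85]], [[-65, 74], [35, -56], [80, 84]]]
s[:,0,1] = [41, 74]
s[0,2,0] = -35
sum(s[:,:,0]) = 162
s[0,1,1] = 4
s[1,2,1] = 84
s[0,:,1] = [41, 4, 85]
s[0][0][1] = 41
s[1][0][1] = 74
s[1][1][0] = 35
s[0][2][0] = -35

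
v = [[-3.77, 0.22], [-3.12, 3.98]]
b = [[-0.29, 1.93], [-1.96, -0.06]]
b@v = [[-4.93, 7.62], [7.58, -0.67]]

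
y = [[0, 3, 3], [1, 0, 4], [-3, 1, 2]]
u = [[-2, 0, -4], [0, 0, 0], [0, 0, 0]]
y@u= [[0, 0, 0], [-2, 0, -4], [6, 0, 12]]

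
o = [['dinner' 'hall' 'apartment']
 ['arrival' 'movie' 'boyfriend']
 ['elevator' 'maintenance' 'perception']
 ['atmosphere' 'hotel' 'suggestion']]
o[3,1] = 'hotel'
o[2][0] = 'elevator'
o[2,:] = ['elevator', 'maintenance', 'perception']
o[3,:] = ['atmosphere', 'hotel', 'suggestion']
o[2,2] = 'perception'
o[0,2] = 'apartment'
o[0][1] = 'hall'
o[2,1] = 'maintenance'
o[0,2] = 'apartment'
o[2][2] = 'perception'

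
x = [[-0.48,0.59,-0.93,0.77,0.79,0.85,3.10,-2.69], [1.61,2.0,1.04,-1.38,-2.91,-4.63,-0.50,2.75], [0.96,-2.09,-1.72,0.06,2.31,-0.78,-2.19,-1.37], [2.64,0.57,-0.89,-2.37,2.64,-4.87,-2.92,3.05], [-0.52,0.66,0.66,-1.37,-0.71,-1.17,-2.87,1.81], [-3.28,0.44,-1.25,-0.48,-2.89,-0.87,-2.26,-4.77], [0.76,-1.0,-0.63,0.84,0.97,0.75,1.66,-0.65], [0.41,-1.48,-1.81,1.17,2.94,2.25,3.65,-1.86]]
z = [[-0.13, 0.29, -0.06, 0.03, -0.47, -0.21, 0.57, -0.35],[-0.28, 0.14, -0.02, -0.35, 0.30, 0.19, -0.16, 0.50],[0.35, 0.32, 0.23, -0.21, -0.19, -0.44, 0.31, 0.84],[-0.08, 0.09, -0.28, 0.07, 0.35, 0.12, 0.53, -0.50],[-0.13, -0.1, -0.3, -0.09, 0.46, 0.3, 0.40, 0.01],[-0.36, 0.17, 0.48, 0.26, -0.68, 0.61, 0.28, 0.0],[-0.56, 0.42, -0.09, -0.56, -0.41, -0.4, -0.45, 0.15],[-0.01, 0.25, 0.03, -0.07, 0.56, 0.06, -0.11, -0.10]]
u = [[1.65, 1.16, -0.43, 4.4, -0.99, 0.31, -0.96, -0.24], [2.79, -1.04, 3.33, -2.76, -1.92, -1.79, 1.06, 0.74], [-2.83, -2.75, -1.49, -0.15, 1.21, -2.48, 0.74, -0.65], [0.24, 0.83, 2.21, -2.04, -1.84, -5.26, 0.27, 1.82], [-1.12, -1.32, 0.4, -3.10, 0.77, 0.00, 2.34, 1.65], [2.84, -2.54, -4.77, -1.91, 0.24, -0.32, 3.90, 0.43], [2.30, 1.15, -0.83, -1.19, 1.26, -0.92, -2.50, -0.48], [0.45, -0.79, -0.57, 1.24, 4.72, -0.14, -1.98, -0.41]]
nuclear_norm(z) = 6.29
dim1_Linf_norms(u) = [4.4, 3.33, 2.83, 5.26, 3.1, 4.77, 2.5, 4.72]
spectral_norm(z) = 1.52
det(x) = -0.17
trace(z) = 0.83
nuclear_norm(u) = 39.04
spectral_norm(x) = 11.65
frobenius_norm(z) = 2.70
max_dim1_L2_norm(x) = 7.89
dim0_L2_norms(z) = [0.83, 0.7, 0.68, 0.75, 1.27, 0.96, 1.09, 1.17]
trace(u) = -5.38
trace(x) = -4.35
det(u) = -19028.53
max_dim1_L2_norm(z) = 1.17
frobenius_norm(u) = 16.04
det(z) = 0.00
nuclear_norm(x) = 32.81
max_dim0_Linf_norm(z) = 0.84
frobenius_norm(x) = 16.17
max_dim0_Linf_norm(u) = 5.26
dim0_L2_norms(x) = [4.74, 3.59, 3.37, 3.51, 6.31, 7.36, 7.25, 7.48]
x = u @ z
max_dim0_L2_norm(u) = 6.88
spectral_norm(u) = 9.39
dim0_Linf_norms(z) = [0.56, 0.42, 0.48, 0.56, 0.68, 0.61, 0.57, 0.84]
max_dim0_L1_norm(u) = 16.79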